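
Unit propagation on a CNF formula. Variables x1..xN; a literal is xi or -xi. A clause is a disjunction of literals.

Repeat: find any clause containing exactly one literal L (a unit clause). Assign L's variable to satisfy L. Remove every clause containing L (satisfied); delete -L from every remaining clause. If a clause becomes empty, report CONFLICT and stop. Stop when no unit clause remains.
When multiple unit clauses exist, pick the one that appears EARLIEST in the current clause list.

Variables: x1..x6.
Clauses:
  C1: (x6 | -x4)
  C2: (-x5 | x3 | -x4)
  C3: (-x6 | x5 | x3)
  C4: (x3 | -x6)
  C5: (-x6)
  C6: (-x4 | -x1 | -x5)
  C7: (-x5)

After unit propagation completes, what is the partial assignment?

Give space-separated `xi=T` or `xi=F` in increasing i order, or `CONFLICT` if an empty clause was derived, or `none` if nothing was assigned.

unit clause [-6] forces x6=F; simplify:
  drop 6 from [6, -4] -> [-4]
  satisfied 3 clause(s); 4 remain; assigned so far: [6]
unit clause [-4] forces x4=F; simplify:
  satisfied 3 clause(s); 1 remain; assigned so far: [4, 6]
unit clause [-5] forces x5=F; simplify:
  satisfied 1 clause(s); 0 remain; assigned so far: [4, 5, 6]

Answer: x4=F x5=F x6=F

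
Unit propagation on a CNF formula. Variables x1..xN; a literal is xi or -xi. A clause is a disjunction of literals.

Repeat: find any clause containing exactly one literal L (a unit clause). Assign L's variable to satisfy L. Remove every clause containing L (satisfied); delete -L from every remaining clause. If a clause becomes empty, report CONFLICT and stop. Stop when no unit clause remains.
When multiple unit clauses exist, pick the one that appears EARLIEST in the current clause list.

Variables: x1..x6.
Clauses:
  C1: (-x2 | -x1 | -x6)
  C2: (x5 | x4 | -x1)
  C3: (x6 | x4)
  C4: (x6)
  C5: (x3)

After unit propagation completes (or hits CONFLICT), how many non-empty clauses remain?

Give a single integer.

Answer: 2

Derivation:
unit clause [6] forces x6=T; simplify:
  drop -6 from [-2, -1, -6] -> [-2, -1]
  satisfied 2 clause(s); 3 remain; assigned so far: [6]
unit clause [3] forces x3=T; simplify:
  satisfied 1 clause(s); 2 remain; assigned so far: [3, 6]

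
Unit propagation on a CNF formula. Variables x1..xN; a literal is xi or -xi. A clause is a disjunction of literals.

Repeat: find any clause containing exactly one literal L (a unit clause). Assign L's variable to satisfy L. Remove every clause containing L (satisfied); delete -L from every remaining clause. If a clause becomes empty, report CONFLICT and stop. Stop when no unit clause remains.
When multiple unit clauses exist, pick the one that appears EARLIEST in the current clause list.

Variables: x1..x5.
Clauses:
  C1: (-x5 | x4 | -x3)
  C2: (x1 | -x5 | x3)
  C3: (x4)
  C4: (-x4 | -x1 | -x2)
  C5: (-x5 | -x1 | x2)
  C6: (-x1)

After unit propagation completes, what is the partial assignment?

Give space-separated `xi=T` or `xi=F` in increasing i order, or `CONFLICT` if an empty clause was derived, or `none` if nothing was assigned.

Answer: x1=F x4=T

Derivation:
unit clause [4] forces x4=T; simplify:
  drop -4 from [-4, -1, -2] -> [-1, -2]
  satisfied 2 clause(s); 4 remain; assigned so far: [4]
unit clause [-1] forces x1=F; simplify:
  drop 1 from [1, -5, 3] -> [-5, 3]
  satisfied 3 clause(s); 1 remain; assigned so far: [1, 4]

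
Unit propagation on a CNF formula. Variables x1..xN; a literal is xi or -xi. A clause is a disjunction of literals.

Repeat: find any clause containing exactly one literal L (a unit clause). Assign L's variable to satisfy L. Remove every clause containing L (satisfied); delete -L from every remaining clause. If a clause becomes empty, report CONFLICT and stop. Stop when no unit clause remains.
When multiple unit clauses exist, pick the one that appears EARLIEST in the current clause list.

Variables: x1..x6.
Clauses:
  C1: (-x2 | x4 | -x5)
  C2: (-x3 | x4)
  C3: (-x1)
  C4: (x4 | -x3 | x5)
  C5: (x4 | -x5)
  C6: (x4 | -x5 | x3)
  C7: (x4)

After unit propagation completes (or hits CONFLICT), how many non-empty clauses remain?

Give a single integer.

unit clause [-1] forces x1=F; simplify:
  satisfied 1 clause(s); 6 remain; assigned so far: [1]
unit clause [4] forces x4=T; simplify:
  satisfied 6 clause(s); 0 remain; assigned so far: [1, 4]

Answer: 0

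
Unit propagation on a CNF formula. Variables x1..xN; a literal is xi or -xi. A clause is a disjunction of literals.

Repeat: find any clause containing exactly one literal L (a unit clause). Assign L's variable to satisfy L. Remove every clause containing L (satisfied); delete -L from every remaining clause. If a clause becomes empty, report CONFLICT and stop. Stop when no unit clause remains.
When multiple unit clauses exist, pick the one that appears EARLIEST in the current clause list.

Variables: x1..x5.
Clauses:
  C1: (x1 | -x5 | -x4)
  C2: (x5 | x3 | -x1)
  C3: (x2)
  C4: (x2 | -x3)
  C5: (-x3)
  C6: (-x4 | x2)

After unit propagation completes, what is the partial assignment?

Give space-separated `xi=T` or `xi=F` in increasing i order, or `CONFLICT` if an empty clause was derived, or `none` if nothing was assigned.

Answer: x2=T x3=F

Derivation:
unit clause [2] forces x2=T; simplify:
  satisfied 3 clause(s); 3 remain; assigned so far: [2]
unit clause [-3] forces x3=F; simplify:
  drop 3 from [5, 3, -1] -> [5, -1]
  satisfied 1 clause(s); 2 remain; assigned so far: [2, 3]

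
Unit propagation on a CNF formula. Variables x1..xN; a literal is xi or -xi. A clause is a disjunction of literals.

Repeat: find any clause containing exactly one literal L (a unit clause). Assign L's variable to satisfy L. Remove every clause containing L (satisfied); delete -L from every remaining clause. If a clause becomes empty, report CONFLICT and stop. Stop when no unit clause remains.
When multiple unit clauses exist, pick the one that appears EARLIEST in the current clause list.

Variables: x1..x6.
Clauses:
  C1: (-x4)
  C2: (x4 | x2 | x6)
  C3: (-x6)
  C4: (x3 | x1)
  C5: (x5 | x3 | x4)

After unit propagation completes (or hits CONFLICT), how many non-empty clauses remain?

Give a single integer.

unit clause [-4] forces x4=F; simplify:
  drop 4 from [4, 2, 6] -> [2, 6]
  drop 4 from [5, 3, 4] -> [5, 3]
  satisfied 1 clause(s); 4 remain; assigned so far: [4]
unit clause [-6] forces x6=F; simplify:
  drop 6 from [2, 6] -> [2]
  satisfied 1 clause(s); 3 remain; assigned so far: [4, 6]
unit clause [2] forces x2=T; simplify:
  satisfied 1 clause(s); 2 remain; assigned so far: [2, 4, 6]

Answer: 2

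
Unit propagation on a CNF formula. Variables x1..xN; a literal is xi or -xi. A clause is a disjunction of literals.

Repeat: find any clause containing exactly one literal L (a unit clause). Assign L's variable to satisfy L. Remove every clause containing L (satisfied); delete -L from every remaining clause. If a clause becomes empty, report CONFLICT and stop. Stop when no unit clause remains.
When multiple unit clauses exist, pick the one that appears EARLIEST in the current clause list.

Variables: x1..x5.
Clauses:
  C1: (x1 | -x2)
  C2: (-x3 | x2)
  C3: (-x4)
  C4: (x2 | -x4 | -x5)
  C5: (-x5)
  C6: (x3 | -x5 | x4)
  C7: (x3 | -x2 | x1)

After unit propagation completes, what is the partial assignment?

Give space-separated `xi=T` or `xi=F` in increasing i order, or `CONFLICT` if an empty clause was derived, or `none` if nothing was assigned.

Answer: x4=F x5=F

Derivation:
unit clause [-4] forces x4=F; simplify:
  drop 4 from [3, -5, 4] -> [3, -5]
  satisfied 2 clause(s); 5 remain; assigned so far: [4]
unit clause [-5] forces x5=F; simplify:
  satisfied 2 clause(s); 3 remain; assigned so far: [4, 5]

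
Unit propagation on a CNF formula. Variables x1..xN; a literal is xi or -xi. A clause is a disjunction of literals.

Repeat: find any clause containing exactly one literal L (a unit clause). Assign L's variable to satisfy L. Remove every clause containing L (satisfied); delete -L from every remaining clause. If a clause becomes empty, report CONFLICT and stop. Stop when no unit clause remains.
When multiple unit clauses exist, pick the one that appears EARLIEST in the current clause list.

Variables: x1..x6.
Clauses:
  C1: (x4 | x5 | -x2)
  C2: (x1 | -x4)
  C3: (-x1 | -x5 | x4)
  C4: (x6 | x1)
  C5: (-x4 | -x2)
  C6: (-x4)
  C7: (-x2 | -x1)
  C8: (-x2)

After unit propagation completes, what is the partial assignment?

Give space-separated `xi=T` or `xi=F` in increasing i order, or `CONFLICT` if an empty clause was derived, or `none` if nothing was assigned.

unit clause [-4] forces x4=F; simplify:
  drop 4 from [4, 5, -2] -> [5, -2]
  drop 4 from [-1, -5, 4] -> [-1, -5]
  satisfied 3 clause(s); 5 remain; assigned so far: [4]
unit clause [-2] forces x2=F; simplify:
  satisfied 3 clause(s); 2 remain; assigned so far: [2, 4]

Answer: x2=F x4=F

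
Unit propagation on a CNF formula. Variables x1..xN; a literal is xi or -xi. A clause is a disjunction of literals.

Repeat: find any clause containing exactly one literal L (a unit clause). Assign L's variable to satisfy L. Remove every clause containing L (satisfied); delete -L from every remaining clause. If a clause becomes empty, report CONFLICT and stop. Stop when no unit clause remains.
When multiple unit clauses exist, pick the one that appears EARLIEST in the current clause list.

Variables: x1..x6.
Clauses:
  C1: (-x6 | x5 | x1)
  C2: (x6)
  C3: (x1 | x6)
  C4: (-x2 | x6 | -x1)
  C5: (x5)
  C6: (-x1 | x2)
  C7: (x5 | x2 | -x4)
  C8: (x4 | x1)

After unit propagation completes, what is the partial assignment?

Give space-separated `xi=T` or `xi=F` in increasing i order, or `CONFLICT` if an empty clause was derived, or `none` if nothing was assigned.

unit clause [6] forces x6=T; simplify:
  drop -6 from [-6, 5, 1] -> [5, 1]
  satisfied 3 clause(s); 5 remain; assigned so far: [6]
unit clause [5] forces x5=T; simplify:
  satisfied 3 clause(s); 2 remain; assigned so far: [5, 6]

Answer: x5=T x6=T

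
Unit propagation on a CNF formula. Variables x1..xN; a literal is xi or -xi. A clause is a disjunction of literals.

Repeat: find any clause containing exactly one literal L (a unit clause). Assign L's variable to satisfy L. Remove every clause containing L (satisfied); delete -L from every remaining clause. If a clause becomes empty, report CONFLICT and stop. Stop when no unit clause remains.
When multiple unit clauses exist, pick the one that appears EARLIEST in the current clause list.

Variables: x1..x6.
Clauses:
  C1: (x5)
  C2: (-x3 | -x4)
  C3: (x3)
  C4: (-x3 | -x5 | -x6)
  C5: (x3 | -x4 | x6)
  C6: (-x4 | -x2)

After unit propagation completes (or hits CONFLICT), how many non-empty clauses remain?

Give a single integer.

unit clause [5] forces x5=T; simplify:
  drop -5 from [-3, -5, -6] -> [-3, -6]
  satisfied 1 clause(s); 5 remain; assigned so far: [5]
unit clause [3] forces x3=T; simplify:
  drop -3 from [-3, -4] -> [-4]
  drop -3 from [-3, -6] -> [-6]
  satisfied 2 clause(s); 3 remain; assigned so far: [3, 5]
unit clause [-4] forces x4=F; simplify:
  satisfied 2 clause(s); 1 remain; assigned so far: [3, 4, 5]
unit clause [-6] forces x6=F; simplify:
  satisfied 1 clause(s); 0 remain; assigned so far: [3, 4, 5, 6]

Answer: 0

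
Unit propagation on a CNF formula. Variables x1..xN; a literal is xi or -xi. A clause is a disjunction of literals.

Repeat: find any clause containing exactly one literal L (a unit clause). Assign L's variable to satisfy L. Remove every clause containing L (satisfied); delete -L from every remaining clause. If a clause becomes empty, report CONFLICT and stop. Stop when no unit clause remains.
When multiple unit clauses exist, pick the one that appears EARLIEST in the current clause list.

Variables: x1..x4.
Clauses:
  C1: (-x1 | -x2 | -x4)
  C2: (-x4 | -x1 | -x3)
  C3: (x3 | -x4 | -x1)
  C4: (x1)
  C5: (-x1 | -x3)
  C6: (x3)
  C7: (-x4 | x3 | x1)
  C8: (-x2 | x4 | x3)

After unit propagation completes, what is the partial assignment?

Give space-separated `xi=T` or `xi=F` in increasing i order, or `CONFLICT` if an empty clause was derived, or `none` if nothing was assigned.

Answer: CONFLICT

Derivation:
unit clause [1] forces x1=T; simplify:
  drop -1 from [-1, -2, -4] -> [-2, -4]
  drop -1 from [-4, -1, -3] -> [-4, -3]
  drop -1 from [3, -4, -1] -> [3, -4]
  drop -1 from [-1, -3] -> [-3]
  satisfied 2 clause(s); 6 remain; assigned so far: [1]
unit clause [-3] forces x3=F; simplify:
  drop 3 from [3, -4] -> [-4]
  drop 3 from [3] -> [] (empty!)
  drop 3 from [-2, 4, 3] -> [-2, 4]
  satisfied 2 clause(s); 4 remain; assigned so far: [1, 3]
CONFLICT (empty clause)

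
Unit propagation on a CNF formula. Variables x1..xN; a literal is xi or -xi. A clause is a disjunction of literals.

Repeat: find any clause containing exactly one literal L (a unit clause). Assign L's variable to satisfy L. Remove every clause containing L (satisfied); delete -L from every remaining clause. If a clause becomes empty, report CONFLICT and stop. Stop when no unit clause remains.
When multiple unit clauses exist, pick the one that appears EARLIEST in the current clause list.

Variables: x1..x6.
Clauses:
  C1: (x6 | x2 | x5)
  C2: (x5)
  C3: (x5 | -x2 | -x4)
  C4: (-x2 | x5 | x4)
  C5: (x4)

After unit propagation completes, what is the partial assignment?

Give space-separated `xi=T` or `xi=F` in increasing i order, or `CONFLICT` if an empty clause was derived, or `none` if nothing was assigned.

Answer: x4=T x5=T

Derivation:
unit clause [5] forces x5=T; simplify:
  satisfied 4 clause(s); 1 remain; assigned so far: [5]
unit clause [4] forces x4=T; simplify:
  satisfied 1 clause(s); 0 remain; assigned so far: [4, 5]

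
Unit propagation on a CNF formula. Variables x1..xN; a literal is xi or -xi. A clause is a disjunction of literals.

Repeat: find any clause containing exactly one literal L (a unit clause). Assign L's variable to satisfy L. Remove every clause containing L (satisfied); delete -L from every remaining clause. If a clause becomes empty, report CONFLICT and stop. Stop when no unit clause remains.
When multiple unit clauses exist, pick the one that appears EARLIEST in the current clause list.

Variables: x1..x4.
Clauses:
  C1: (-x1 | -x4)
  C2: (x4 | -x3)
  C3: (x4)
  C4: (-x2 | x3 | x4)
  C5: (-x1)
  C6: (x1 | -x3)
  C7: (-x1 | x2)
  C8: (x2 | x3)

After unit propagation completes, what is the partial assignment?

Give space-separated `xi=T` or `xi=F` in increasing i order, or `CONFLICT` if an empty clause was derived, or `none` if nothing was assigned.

unit clause [4] forces x4=T; simplify:
  drop -4 from [-1, -4] -> [-1]
  satisfied 3 clause(s); 5 remain; assigned so far: [4]
unit clause [-1] forces x1=F; simplify:
  drop 1 from [1, -3] -> [-3]
  satisfied 3 clause(s); 2 remain; assigned so far: [1, 4]
unit clause [-3] forces x3=F; simplify:
  drop 3 from [2, 3] -> [2]
  satisfied 1 clause(s); 1 remain; assigned so far: [1, 3, 4]
unit clause [2] forces x2=T; simplify:
  satisfied 1 clause(s); 0 remain; assigned so far: [1, 2, 3, 4]

Answer: x1=F x2=T x3=F x4=T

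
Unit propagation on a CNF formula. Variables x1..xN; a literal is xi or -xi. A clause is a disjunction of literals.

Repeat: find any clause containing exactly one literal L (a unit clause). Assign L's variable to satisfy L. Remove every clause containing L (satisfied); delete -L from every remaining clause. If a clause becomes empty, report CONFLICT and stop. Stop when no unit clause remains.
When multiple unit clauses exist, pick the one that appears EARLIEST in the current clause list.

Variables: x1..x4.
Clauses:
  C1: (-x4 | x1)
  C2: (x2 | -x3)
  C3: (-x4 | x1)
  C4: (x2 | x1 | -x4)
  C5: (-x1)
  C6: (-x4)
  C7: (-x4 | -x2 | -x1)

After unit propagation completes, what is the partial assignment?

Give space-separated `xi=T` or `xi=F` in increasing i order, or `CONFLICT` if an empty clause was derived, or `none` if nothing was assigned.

Answer: x1=F x4=F

Derivation:
unit clause [-1] forces x1=F; simplify:
  drop 1 from [-4, 1] -> [-4]
  drop 1 from [-4, 1] -> [-4]
  drop 1 from [2, 1, -4] -> [2, -4]
  satisfied 2 clause(s); 5 remain; assigned so far: [1]
unit clause [-4] forces x4=F; simplify:
  satisfied 4 clause(s); 1 remain; assigned so far: [1, 4]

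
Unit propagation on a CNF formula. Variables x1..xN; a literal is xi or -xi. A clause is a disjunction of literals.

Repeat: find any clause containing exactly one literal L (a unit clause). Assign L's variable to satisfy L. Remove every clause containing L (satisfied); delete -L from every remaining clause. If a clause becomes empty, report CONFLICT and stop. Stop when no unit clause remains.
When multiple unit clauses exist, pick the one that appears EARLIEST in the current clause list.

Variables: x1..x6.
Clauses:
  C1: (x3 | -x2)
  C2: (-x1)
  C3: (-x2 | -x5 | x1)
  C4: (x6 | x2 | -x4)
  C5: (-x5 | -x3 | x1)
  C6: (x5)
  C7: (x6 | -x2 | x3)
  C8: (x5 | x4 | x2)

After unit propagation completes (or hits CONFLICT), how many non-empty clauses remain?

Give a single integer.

Answer: 1

Derivation:
unit clause [-1] forces x1=F; simplify:
  drop 1 from [-2, -5, 1] -> [-2, -5]
  drop 1 from [-5, -3, 1] -> [-5, -3]
  satisfied 1 clause(s); 7 remain; assigned so far: [1]
unit clause [5] forces x5=T; simplify:
  drop -5 from [-2, -5] -> [-2]
  drop -5 from [-5, -3] -> [-3]
  satisfied 2 clause(s); 5 remain; assigned so far: [1, 5]
unit clause [-2] forces x2=F; simplify:
  drop 2 from [6, 2, -4] -> [6, -4]
  satisfied 3 clause(s); 2 remain; assigned so far: [1, 2, 5]
unit clause [-3] forces x3=F; simplify:
  satisfied 1 clause(s); 1 remain; assigned so far: [1, 2, 3, 5]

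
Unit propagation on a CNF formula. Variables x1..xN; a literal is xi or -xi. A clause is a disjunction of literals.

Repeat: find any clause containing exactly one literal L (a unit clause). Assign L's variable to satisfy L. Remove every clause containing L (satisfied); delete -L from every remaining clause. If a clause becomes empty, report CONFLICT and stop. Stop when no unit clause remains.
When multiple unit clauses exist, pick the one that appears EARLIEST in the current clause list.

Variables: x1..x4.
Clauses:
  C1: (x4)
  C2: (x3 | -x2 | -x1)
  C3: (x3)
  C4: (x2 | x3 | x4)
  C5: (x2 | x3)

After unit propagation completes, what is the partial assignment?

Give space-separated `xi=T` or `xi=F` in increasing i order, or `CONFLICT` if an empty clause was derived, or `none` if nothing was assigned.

Answer: x3=T x4=T

Derivation:
unit clause [4] forces x4=T; simplify:
  satisfied 2 clause(s); 3 remain; assigned so far: [4]
unit clause [3] forces x3=T; simplify:
  satisfied 3 clause(s); 0 remain; assigned so far: [3, 4]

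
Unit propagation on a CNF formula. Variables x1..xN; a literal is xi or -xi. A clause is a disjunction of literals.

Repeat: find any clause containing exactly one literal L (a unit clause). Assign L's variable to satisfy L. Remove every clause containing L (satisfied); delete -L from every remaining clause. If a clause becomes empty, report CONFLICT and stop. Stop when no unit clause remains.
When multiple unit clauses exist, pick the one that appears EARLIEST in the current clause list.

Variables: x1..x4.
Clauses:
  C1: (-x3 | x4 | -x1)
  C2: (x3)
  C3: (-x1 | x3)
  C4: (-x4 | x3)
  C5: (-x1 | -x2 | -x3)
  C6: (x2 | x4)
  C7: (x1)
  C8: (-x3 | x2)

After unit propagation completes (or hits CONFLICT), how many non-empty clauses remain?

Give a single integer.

Answer: 0

Derivation:
unit clause [3] forces x3=T; simplify:
  drop -3 from [-3, 4, -1] -> [4, -1]
  drop -3 from [-1, -2, -3] -> [-1, -2]
  drop -3 from [-3, 2] -> [2]
  satisfied 3 clause(s); 5 remain; assigned so far: [3]
unit clause [1] forces x1=T; simplify:
  drop -1 from [4, -1] -> [4]
  drop -1 from [-1, -2] -> [-2]
  satisfied 1 clause(s); 4 remain; assigned so far: [1, 3]
unit clause [4] forces x4=T; simplify:
  satisfied 2 clause(s); 2 remain; assigned so far: [1, 3, 4]
unit clause [-2] forces x2=F; simplify:
  drop 2 from [2] -> [] (empty!)
  satisfied 1 clause(s); 1 remain; assigned so far: [1, 2, 3, 4]
CONFLICT (empty clause)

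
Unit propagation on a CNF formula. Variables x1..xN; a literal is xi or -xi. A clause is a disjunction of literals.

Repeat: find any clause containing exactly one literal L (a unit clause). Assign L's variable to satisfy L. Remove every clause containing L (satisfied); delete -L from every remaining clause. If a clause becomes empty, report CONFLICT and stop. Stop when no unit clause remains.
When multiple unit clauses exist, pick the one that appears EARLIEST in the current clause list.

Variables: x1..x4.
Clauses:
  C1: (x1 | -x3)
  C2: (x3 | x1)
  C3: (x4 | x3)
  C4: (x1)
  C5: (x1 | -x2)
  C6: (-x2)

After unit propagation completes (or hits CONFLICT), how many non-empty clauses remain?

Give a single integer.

Answer: 1

Derivation:
unit clause [1] forces x1=T; simplify:
  satisfied 4 clause(s); 2 remain; assigned so far: [1]
unit clause [-2] forces x2=F; simplify:
  satisfied 1 clause(s); 1 remain; assigned so far: [1, 2]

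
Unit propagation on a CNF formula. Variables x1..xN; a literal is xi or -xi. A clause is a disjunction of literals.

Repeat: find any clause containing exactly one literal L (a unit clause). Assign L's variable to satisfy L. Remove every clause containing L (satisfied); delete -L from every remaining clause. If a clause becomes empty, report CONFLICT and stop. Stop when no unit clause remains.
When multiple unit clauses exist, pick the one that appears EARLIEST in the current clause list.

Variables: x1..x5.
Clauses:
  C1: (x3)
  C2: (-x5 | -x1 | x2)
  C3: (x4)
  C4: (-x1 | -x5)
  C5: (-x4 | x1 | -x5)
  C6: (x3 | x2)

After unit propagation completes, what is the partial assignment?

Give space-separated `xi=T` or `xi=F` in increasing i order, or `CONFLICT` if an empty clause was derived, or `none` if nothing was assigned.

unit clause [3] forces x3=T; simplify:
  satisfied 2 clause(s); 4 remain; assigned so far: [3]
unit clause [4] forces x4=T; simplify:
  drop -4 from [-4, 1, -5] -> [1, -5]
  satisfied 1 clause(s); 3 remain; assigned so far: [3, 4]

Answer: x3=T x4=T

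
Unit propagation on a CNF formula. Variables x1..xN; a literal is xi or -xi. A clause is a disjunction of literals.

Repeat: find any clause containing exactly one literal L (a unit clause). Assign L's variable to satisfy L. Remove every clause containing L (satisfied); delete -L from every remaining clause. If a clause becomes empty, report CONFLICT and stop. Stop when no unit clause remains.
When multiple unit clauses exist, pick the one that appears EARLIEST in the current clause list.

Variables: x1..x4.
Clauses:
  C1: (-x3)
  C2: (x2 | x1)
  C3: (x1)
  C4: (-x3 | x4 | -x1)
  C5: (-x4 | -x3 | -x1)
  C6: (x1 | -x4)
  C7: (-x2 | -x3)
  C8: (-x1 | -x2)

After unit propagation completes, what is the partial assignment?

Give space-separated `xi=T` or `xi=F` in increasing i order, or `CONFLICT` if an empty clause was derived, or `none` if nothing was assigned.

Answer: x1=T x2=F x3=F

Derivation:
unit clause [-3] forces x3=F; simplify:
  satisfied 4 clause(s); 4 remain; assigned so far: [3]
unit clause [1] forces x1=T; simplify:
  drop -1 from [-1, -2] -> [-2]
  satisfied 3 clause(s); 1 remain; assigned so far: [1, 3]
unit clause [-2] forces x2=F; simplify:
  satisfied 1 clause(s); 0 remain; assigned so far: [1, 2, 3]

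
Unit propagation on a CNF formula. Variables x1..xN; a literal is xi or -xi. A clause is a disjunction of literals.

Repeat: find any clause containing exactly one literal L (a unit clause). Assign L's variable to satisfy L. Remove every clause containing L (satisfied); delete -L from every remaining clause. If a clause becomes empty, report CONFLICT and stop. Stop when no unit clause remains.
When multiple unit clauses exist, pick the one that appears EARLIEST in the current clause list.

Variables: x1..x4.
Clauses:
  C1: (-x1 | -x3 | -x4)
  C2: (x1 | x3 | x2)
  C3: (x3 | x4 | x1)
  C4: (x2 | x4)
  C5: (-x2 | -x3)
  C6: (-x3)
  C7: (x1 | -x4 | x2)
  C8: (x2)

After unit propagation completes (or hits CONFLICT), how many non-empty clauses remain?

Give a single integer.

Answer: 1

Derivation:
unit clause [-3] forces x3=F; simplify:
  drop 3 from [1, 3, 2] -> [1, 2]
  drop 3 from [3, 4, 1] -> [4, 1]
  satisfied 3 clause(s); 5 remain; assigned so far: [3]
unit clause [2] forces x2=T; simplify:
  satisfied 4 clause(s); 1 remain; assigned so far: [2, 3]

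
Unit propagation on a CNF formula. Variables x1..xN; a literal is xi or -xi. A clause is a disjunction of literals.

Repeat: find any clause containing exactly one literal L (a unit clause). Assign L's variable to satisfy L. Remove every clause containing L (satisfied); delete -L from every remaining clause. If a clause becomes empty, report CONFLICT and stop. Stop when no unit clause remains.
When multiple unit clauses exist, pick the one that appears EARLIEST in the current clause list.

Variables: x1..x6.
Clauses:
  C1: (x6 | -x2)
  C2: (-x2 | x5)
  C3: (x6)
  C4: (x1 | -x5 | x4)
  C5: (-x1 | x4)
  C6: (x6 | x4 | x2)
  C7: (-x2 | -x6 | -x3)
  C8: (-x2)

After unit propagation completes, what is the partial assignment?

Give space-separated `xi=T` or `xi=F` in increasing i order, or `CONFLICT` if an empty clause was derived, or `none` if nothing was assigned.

Answer: x2=F x6=T

Derivation:
unit clause [6] forces x6=T; simplify:
  drop -6 from [-2, -6, -3] -> [-2, -3]
  satisfied 3 clause(s); 5 remain; assigned so far: [6]
unit clause [-2] forces x2=F; simplify:
  satisfied 3 clause(s); 2 remain; assigned so far: [2, 6]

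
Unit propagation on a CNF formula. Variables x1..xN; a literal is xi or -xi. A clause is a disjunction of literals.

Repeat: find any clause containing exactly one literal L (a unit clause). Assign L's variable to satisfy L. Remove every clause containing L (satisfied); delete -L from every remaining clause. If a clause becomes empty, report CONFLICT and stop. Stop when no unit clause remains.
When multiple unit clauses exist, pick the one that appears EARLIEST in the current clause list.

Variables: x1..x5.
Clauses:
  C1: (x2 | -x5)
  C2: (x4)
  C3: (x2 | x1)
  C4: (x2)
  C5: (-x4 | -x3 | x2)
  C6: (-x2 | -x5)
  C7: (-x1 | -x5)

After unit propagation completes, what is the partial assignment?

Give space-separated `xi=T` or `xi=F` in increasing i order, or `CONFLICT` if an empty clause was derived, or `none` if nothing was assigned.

unit clause [4] forces x4=T; simplify:
  drop -4 from [-4, -3, 2] -> [-3, 2]
  satisfied 1 clause(s); 6 remain; assigned so far: [4]
unit clause [2] forces x2=T; simplify:
  drop -2 from [-2, -5] -> [-5]
  satisfied 4 clause(s); 2 remain; assigned so far: [2, 4]
unit clause [-5] forces x5=F; simplify:
  satisfied 2 clause(s); 0 remain; assigned so far: [2, 4, 5]

Answer: x2=T x4=T x5=F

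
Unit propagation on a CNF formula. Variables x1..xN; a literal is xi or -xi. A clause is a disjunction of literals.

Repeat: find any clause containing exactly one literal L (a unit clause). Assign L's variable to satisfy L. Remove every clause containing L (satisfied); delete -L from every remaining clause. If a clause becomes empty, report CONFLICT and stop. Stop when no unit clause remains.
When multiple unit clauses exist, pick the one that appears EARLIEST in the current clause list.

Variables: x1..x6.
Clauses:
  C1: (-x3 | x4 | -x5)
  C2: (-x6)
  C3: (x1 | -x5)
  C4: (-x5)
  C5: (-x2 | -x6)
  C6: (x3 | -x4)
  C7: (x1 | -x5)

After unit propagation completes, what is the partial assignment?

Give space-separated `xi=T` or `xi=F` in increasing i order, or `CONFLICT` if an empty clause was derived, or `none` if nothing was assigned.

unit clause [-6] forces x6=F; simplify:
  satisfied 2 clause(s); 5 remain; assigned so far: [6]
unit clause [-5] forces x5=F; simplify:
  satisfied 4 clause(s); 1 remain; assigned so far: [5, 6]

Answer: x5=F x6=F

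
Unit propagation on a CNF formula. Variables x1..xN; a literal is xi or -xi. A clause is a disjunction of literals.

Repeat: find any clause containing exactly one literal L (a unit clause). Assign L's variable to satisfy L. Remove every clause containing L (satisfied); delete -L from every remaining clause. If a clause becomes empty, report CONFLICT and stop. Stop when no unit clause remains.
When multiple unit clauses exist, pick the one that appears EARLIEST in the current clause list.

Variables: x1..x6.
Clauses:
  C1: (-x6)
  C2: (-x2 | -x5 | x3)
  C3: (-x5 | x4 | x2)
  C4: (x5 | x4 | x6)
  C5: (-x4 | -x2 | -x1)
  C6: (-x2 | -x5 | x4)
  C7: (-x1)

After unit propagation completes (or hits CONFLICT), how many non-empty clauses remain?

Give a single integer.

unit clause [-6] forces x6=F; simplify:
  drop 6 from [5, 4, 6] -> [5, 4]
  satisfied 1 clause(s); 6 remain; assigned so far: [6]
unit clause [-1] forces x1=F; simplify:
  satisfied 2 clause(s); 4 remain; assigned so far: [1, 6]

Answer: 4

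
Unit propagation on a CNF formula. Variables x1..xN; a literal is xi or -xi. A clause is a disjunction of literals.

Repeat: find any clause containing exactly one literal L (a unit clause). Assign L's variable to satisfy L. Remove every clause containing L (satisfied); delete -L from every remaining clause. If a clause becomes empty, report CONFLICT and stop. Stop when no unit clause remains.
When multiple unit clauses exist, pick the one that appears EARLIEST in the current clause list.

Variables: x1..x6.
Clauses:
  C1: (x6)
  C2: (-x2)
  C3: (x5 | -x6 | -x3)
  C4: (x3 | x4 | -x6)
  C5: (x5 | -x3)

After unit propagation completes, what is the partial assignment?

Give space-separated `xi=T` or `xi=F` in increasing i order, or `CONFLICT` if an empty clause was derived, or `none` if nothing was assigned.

unit clause [6] forces x6=T; simplify:
  drop -6 from [5, -6, -3] -> [5, -3]
  drop -6 from [3, 4, -6] -> [3, 4]
  satisfied 1 clause(s); 4 remain; assigned so far: [6]
unit clause [-2] forces x2=F; simplify:
  satisfied 1 clause(s); 3 remain; assigned so far: [2, 6]

Answer: x2=F x6=T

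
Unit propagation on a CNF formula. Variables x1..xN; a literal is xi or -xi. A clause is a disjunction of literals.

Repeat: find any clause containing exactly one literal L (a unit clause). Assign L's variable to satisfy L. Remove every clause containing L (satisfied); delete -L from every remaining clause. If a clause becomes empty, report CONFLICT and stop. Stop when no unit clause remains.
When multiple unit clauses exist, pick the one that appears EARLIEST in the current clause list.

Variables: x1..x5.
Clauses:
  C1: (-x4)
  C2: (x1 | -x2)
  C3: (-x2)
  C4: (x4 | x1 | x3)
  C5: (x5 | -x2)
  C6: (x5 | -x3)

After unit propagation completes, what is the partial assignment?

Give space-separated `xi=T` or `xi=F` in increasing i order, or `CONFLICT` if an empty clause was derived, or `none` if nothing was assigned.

unit clause [-4] forces x4=F; simplify:
  drop 4 from [4, 1, 3] -> [1, 3]
  satisfied 1 clause(s); 5 remain; assigned so far: [4]
unit clause [-2] forces x2=F; simplify:
  satisfied 3 clause(s); 2 remain; assigned so far: [2, 4]

Answer: x2=F x4=F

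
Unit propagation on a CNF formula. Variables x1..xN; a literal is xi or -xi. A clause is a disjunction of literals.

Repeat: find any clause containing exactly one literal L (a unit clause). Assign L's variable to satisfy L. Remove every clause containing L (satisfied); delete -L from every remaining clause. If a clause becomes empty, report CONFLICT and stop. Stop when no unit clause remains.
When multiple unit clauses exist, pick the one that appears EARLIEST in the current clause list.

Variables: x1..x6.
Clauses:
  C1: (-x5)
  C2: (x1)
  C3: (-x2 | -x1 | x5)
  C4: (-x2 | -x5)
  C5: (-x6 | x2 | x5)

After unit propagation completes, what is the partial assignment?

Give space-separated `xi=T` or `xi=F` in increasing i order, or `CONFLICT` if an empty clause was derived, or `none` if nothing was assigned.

unit clause [-5] forces x5=F; simplify:
  drop 5 from [-2, -1, 5] -> [-2, -1]
  drop 5 from [-6, 2, 5] -> [-6, 2]
  satisfied 2 clause(s); 3 remain; assigned so far: [5]
unit clause [1] forces x1=T; simplify:
  drop -1 from [-2, -1] -> [-2]
  satisfied 1 clause(s); 2 remain; assigned so far: [1, 5]
unit clause [-2] forces x2=F; simplify:
  drop 2 from [-6, 2] -> [-6]
  satisfied 1 clause(s); 1 remain; assigned so far: [1, 2, 5]
unit clause [-6] forces x6=F; simplify:
  satisfied 1 clause(s); 0 remain; assigned so far: [1, 2, 5, 6]

Answer: x1=T x2=F x5=F x6=F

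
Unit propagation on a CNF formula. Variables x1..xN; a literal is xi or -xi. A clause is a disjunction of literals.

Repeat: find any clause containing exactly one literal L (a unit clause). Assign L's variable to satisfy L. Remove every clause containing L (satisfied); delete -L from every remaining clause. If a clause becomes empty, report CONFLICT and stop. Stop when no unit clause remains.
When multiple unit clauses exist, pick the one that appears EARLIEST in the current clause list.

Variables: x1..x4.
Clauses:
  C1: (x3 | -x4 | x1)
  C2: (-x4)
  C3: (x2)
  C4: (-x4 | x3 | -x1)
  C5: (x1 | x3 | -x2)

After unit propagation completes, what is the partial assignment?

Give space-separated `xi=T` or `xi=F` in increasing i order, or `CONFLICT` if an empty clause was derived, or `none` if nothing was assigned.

unit clause [-4] forces x4=F; simplify:
  satisfied 3 clause(s); 2 remain; assigned so far: [4]
unit clause [2] forces x2=T; simplify:
  drop -2 from [1, 3, -2] -> [1, 3]
  satisfied 1 clause(s); 1 remain; assigned so far: [2, 4]

Answer: x2=T x4=F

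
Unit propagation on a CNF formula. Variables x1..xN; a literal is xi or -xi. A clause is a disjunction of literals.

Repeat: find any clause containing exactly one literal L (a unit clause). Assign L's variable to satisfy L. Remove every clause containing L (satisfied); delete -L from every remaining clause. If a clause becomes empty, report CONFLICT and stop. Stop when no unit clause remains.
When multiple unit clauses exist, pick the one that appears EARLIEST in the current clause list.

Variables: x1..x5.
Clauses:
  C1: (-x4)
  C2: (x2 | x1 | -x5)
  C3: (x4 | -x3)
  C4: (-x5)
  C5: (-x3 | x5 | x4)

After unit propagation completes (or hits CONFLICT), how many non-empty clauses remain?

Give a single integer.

unit clause [-4] forces x4=F; simplify:
  drop 4 from [4, -3] -> [-3]
  drop 4 from [-3, 5, 4] -> [-3, 5]
  satisfied 1 clause(s); 4 remain; assigned so far: [4]
unit clause [-3] forces x3=F; simplify:
  satisfied 2 clause(s); 2 remain; assigned so far: [3, 4]
unit clause [-5] forces x5=F; simplify:
  satisfied 2 clause(s); 0 remain; assigned so far: [3, 4, 5]

Answer: 0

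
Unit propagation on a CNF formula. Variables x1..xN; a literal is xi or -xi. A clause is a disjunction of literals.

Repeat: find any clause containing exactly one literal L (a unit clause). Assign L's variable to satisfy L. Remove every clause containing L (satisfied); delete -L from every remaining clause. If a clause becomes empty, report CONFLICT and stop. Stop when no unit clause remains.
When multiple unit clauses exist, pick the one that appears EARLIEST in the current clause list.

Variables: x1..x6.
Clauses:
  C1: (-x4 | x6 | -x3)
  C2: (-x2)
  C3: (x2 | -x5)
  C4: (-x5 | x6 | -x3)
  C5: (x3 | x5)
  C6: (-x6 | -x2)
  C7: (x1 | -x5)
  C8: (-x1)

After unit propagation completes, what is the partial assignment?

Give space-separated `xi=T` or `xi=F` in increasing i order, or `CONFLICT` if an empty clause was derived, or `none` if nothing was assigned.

unit clause [-2] forces x2=F; simplify:
  drop 2 from [2, -5] -> [-5]
  satisfied 2 clause(s); 6 remain; assigned so far: [2]
unit clause [-5] forces x5=F; simplify:
  drop 5 from [3, 5] -> [3]
  satisfied 3 clause(s); 3 remain; assigned so far: [2, 5]
unit clause [3] forces x3=T; simplify:
  drop -3 from [-4, 6, -3] -> [-4, 6]
  satisfied 1 clause(s); 2 remain; assigned so far: [2, 3, 5]
unit clause [-1] forces x1=F; simplify:
  satisfied 1 clause(s); 1 remain; assigned so far: [1, 2, 3, 5]

Answer: x1=F x2=F x3=T x5=F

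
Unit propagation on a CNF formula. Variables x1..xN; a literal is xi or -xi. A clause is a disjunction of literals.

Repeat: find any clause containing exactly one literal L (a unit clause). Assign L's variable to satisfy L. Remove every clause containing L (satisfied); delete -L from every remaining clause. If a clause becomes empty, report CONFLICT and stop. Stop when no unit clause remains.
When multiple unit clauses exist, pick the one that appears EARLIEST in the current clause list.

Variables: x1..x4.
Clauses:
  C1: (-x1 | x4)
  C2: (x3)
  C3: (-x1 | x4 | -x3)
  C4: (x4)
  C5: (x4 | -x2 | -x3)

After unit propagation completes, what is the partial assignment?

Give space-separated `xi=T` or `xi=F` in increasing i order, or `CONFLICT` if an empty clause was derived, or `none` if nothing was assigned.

unit clause [3] forces x3=T; simplify:
  drop -3 from [-1, 4, -3] -> [-1, 4]
  drop -3 from [4, -2, -3] -> [4, -2]
  satisfied 1 clause(s); 4 remain; assigned so far: [3]
unit clause [4] forces x4=T; simplify:
  satisfied 4 clause(s); 0 remain; assigned so far: [3, 4]

Answer: x3=T x4=T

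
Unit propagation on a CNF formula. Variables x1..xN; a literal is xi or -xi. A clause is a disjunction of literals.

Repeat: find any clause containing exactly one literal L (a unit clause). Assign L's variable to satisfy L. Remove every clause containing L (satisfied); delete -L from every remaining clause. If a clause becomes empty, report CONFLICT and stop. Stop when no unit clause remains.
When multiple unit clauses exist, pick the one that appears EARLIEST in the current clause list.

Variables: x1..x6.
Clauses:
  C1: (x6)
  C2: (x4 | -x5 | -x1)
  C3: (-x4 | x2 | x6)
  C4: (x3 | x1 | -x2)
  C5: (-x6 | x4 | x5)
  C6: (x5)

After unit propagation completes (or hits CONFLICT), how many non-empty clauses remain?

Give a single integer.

unit clause [6] forces x6=T; simplify:
  drop -6 from [-6, 4, 5] -> [4, 5]
  satisfied 2 clause(s); 4 remain; assigned so far: [6]
unit clause [5] forces x5=T; simplify:
  drop -5 from [4, -5, -1] -> [4, -1]
  satisfied 2 clause(s); 2 remain; assigned so far: [5, 6]

Answer: 2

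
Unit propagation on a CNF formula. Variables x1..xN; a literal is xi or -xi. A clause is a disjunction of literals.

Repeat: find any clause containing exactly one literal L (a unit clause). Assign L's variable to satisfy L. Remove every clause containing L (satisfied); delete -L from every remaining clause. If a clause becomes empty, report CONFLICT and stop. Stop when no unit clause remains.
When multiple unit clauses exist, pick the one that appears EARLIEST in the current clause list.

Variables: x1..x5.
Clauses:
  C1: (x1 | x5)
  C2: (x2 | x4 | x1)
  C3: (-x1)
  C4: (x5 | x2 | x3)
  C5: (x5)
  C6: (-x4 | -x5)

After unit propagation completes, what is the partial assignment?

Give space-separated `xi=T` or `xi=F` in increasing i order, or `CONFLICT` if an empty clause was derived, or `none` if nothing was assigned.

unit clause [-1] forces x1=F; simplify:
  drop 1 from [1, 5] -> [5]
  drop 1 from [2, 4, 1] -> [2, 4]
  satisfied 1 clause(s); 5 remain; assigned so far: [1]
unit clause [5] forces x5=T; simplify:
  drop -5 from [-4, -5] -> [-4]
  satisfied 3 clause(s); 2 remain; assigned so far: [1, 5]
unit clause [-4] forces x4=F; simplify:
  drop 4 from [2, 4] -> [2]
  satisfied 1 clause(s); 1 remain; assigned so far: [1, 4, 5]
unit clause [2] forces x2=T; simplify:
  satisfied 1 clause(s); 0 remain; assigned so far: [1, 2, 4, 5]

Answer: x1=F x2=T x4=F x5=T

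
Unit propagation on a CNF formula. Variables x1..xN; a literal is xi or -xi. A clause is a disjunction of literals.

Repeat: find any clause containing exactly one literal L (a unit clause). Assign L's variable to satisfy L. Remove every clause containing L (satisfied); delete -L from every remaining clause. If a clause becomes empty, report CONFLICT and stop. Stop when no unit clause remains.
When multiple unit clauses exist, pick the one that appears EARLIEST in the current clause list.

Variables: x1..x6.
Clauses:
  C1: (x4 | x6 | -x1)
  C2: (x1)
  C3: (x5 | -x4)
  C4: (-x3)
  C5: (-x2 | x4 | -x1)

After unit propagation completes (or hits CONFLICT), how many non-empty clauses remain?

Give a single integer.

Answer: 3

Derivation:
unit clause [1] forces x1=T; simplify:
  drop -1 from [4, 6, -1] -> [4, 6]
  drop -1 from [-2, 4, -1] -> [-2, 4]
  satisfied 1 clause(s); 4 remain; assigned so far: [1]
unit clause [-3] forces x3=F; simplify:
  satisfied 1 clause(s); 3 remain; assigned so far: [1, 3]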